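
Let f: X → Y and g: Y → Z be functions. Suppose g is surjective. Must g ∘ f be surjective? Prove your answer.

No. Take X = {0}, Y = Z = {0, 1, 2}, f(0) = 0, and g = identity (surjective).
Then (g ∘ f)(0) = 0, and 2 ∈ Z has no preimage under g ∘ f, so g ∘ f is not surjective.

not surjective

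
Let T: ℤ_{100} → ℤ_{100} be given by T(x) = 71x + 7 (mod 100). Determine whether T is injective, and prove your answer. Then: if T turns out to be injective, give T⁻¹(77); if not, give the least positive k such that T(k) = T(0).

70

Recall: T is injective when T(u) = T(v) forces u = v.
If T(u) = T(v), then 71u ≡ 71v (mod 100). Because gcd(71, 100) = 1, we may cancel 71 to get u ≡ v (mod 100).
Therefore T is injective.
We now compute 71⁻¹ mod 100 explicitly. Euclid's algorithm: 100 = 1·71 + 29, 71 = 2·29 + 13, 29 = 2·13 + 3, 13 = 4·3 + 1; back-substituting gives 1 = 31·71 − 22·100, so 71⁻¹ ≡ 31 (mod 100).
Since T is injective, we find T⁻¹(77): we need 71x ≡ 77 − 7 ≡ 70 (mod 100). Using 71⁻¹ = 31: x ≡ 31·70 = 2170 = 21·100 + 70, so x = 70.
Check: T(70) = 71·70 + 7 = 4977 = 49·100 + 77 ≡ 77 (mod 100).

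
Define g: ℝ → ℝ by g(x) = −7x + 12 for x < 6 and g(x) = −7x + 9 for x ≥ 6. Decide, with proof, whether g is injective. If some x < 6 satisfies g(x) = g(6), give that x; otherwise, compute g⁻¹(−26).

38/7

Both pieces are strictly decreasing (slopes −7 and −7), so each is injective on its own interval.
The left piece maps (−∞, 6) onto (−30, ∞); the right piece maps [6, ∞) onto (−∞, −33].
These images are disjoint, so no value is attained by both pieces. So g is injective.
Because the two images are disjoint, no x < 6 has g(x) = g(6), so we compute g⁻¹(−26): −26 lies in (−30, ∞), so solve −7x + 12 = −26: x = (−26 − 12)/(−7) = 38/7.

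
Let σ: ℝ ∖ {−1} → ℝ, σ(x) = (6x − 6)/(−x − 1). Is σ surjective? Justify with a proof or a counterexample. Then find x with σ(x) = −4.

If σ(x) = −6, cross-multiplying gives −1(6x − 6) = 6(−x − 1), which simplifies to 6 = −6 — false.  So −6 has no preimage and σ is not surjective.
Solving σ(x) = −4: cross-multiplying gives 6x − 6 = −4(−x − 1), which rearranges to 2x = 10, so x = 5.

5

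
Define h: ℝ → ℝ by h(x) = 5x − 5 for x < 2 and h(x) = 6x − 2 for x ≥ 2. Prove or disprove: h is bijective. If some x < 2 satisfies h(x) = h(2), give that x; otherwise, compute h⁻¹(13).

5/2

Both pieces are strictly increasing (slopes 5 and 6), so each is injective on its own interval.
The left piece maps (−∞, 2) onto (−∞, 5); the right piece maps [2, ∞) onto [10, ∞).
The images leave a gap (5 has no preimage), so h is not surjective, hence not bijective.
Because the two images are disjoint, no x < 2 has h(x) = h(2), so we compute h⁻¹(13): 13 lies in [10, ∞), so solve 6x − 2 = 13: x = (13 + 2)/6 = 5/2.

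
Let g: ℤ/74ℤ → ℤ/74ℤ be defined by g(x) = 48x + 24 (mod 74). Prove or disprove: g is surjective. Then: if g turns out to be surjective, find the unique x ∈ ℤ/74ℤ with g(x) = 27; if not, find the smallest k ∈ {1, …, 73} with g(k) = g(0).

Since gcd(48, 74) = 2, we have 48x ≡ 0 (mod 2) for all x, so g(x) ≡ 0 (mod 2).
But 1 ≢ 0 (mod 2), so 1 ∈ ℤ/74ℤ has no preimage. Therefore g is not surjective.
Since g is not surjective, we find the least positive k with g(k) = g(0): this means 48k ≡ 0 (mod 74), i.e. 74 ∣ 48k. Since gcd(48, 74) = 2, dividing through by 2 this holds exactly when 37 ∣ 24k, and as gcd(24, 37) = 1, exactly when 37 ∣ k.
The smallest positive such k is 37.

37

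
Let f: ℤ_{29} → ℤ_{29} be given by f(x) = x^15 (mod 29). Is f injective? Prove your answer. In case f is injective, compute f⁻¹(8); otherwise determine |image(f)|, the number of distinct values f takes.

Since 29 is prime, the nonzero elements of ℤ_{29} form a cyclic group of order 28.
As gcd(15, 28) = 1, raising to the 15th power is a bijection on this group: if x_1^15 ≡ x_2^15 then (x_1x_2^{−1})^15 = 1, and the only element of order dividing gcd(15, 28) = 1 is 1, so x_1 = x_2.
With f(0) = 0 this makes f injective on all of ℤ_{29}, hence bijective (finite equal-size domain and codomain). In particular f is injective.
Since f is injective, we find the preimage of 8. The inverse of x ↦ x^15 on (ℤ_{29})^× is x ↦ x^15, because 15·15 = 225 = 8·28 + 1 ≡ 1 (mod 28) and x^{28} = 1 for x ≠ 0 (Fermat). So f⁻¹(8) = 8^15 mod 29.
Repeated squaring mod 29: 8^1 ≡ 8, 8^2 ≡ 8² = 64 ≡ 6, 8^4 ≡ 6² = 36 ≡ 7, 8^8 ≡ 7² = 49 ≡ 20. Since 15 = 8 + 4 + 2 + 1, 8^15 ≡ 20·7·6·8: 20·7 = 140 ≡ 24, then 24·6 = 144 ≡ 28, then 28·8 = 224 ≡ 21. So 8^15 ≡ 21 (mod 29).
Hence f⁻¹(8) = 21.

21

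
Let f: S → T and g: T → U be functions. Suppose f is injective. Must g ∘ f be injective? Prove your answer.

No. Take S = T = U = {1, 2, 3}, f = identity (injective), and g(x) = 1 for every x.
Then (g ∘ f)(1) = 1 = (g ∘ f)(3) with 1 ≠ 3, so g ∘ f is not injective.

not injective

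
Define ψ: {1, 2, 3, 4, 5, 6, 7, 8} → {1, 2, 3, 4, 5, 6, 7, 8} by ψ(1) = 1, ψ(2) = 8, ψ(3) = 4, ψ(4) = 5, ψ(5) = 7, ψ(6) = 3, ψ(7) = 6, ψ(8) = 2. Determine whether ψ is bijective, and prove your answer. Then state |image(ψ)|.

8

The values 1, 8, 4, 5, 7, 3, 6, 2 are a permutation of {1, 2, 3, 4, 5, 6, 7, 8}: each element appears exactly once.
So ψ is injective and surjective, hence bijective.
The image of ψ is {1, 2, 3, 4, 5, 6, 7, 8}, which has 8 elements.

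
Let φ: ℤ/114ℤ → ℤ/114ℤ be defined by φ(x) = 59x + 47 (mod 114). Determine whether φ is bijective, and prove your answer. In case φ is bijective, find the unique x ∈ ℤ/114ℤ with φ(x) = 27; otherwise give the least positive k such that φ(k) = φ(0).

104

Suppose φ(x_1) = φ(x_2) in ℤ/114ℤ. Then 59x_1 + 47 ≡ 59x_2 + 47 (mod 114), thus 59(x_1 − x_2) ≡ 0 (mod 114).
Since gcd(59, 114) = 1, 59 is invertible modulo 114, thus x_1 − x_2 ≡ 0 (mod 114), i.e. x_1 = x_2.
We now compute 59⁻¹ mod 114 explicitly. Euclid's algorithm: 114 = 1·59 + 55, 59 = 1·55 + 4, 55 = 13·4 + 3, 4 = 1·3 + 1; back-substituting gives 1 = 29·59 − 15·114, so 59⁻¹ ≡ 29 (mod 114).
Then y ↦ 29(y − 47) is a two-sided inverse to φ, so every y ∈ ℤ/114ℤ has a preimage.
Hence φ is bijective.
Since φ is bijective, we find φ⁻¹(27): we need 59x ≡ 27 − 47 ≡ 94 (mod 114). Using 59⁻¹ = 29: x ≡ 29·94 = 2726 = 23·114 + 104, so x = 104.
Check: φ(104) = 59·104 + 47 = 6183 = 54·114 + 27 ≡ 27 (mod 114).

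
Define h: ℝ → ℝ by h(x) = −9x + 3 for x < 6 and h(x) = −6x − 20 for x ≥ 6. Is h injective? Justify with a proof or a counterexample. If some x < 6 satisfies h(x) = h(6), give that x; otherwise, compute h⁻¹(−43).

46/9

Both pieces are strictly decreasing (slopes −9 and −6), so each is injective on its own interval.
The left piece maps (−∞, 6) onto (−51, ∞); the right piece maps [6, ∞) onto (−∞, −56].
These images are disjoint, so no value is attained by both pieces. Thus h is injective.
Because the two images are disjoint, no x < 6 has h(x) = h(6), so we compute h⁻¹(−43): −43 lies in (−51, ∞), so solve −9x + 3 = −43: x = (−43 − 3)/(−9) = 46/9.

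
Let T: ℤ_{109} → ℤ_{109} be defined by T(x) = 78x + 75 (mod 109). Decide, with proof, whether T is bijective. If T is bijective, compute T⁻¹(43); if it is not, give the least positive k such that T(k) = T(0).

103

Suppose T(u) = T(v) in ℤ_{109}. Then 78u + 75 ≡ 78v + 75 (mod 109), thus 78(u − v) ≡ 0 (mod 109).
Since gcd(78, 109) = 1, 78 is invertible modulo 109, thus u − v ≡ 0 (mod 109), i.e. u = v.
We now compute 78⁻¹ mod 109 explicitly. Euclid's algorithm: 109 = 1·78 + 31, 78 = 2·31 + 16, 31 = 1·16 + 15, 16 = 1·15 + 1; back-substituting gives 1 = 7·78 − 5·109, so 78⁻¹ ≡ 7 (mod 109).
Then y ↦ 7(y − 75) is a two-sided inverse to T, so every y ∈ ℤ_{109} has a preimage.
Thus T is bijective.
Since T is bijective, we find T⁻¹(43): we need 78x ≡ 43 − 75 ≡ 77 (mod 109). Using 78⁻¹ = 7: x ≡ 7·77 = 539 = 4·109 + 103, so x = 103.
Check: T(103) = 78·103 + 75 = 8109 = 74·109 + 43 ≡ 43 (mod 109).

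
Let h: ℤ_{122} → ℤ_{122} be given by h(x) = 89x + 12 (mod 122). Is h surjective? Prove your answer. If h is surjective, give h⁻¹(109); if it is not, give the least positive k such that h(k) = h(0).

Since gcd(89, 122) = 1, 89 is invertible modulo 122. Euclid's algorithm: 122 = 1·89 + 33, 89 = 2·33 + 23, 33 = 1·23 + 10, 23 = 2·10 + 3, 10 = 3·3 + 1; back-substituting gives 1 = 85·89 − 62·122, so 89⁻¹ ≡ 85 (mod 122).
For any y ∈ ℤ_{122}, x = 85(y − 12) mod 122 satisfies h(x) = 89·85(y − 12) + 12 ≡ y (since 89·85 ≡ 1 mod 122). So every y has a preimage.
So h is surjective.
Since h is surjective, we compute h⁻¹(109): solve 89x + 12 ≡ 109 (mod 122), i.e. 89x ≡ 97 (mod 122).
Multiplying by 89⁻¹ = 85 gives x ≡ 85·97 = 8245 = 67·122 + 71 ≡ 71 (mod 122).
Check: h(71) = 89·71 + 12 = 6331 = 51·122 + 109 ≡ 109 (mod 122).

71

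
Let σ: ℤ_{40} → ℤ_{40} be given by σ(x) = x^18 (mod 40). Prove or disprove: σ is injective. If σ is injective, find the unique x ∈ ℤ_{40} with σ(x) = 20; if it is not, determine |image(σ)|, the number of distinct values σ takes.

6

σ(4): Repeated squaring mod 40: 4^1 ≡ 4, 4^2 ≡ 4² = 16, 4^4 ≡ 16² = 256 ≡ 16, 4^8 ≡ 16² = 256 ≡ 16, 4^16 ≡ 16² = 256 ≡ 16. Since 18 = 16 + 2, 4^18 ≡ 16·16: 16·16 = 256 ≡ 16. So 4^18 ≡ 16 (mod 40).
σ(6): Repeated squaring mod 40: 6^1 ≡ 6, 6^2 ≡ 6² = 36, 6^4 ≡ 36² = 1296 ≡ 16, 6^8 ≡ 16² = 256 ≡ 16, 6^16 ≡ 16² = 256 ≡ 16. Since 18 = 16 + 2, 6^18 ≡ 16·36: 16·36 = 576 ≡ 16. So 6^18 ≡ 16 (mod 40).
So σ(4) = σ(6) = 16 while 4 ≠ 6, hence σ is not injective.
Since σ is not injective, we determine |image(σ)|. Computing x^18 mod 40 for each x (by repeated squaring, reducing mod 40 at every step), the values σ(0), σ(1), …, σ(39) are: 0, 1, 24, 9, 16, 25, 16, 9, 24, 1, 0, 1, 24, 9, 16, 25, 16, 9, 24, 1, 0, 1, 24, 9, 16, 25, 16, 9, 24, 1, 0, 1, 24, 9, 16, 25, 16, 9, 24, 1.
The distinct values are {0, 1, 9, 16, 24, 25}; there are 6 of them.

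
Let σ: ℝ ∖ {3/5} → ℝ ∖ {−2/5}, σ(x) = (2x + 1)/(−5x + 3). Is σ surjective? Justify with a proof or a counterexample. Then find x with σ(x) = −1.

For any y ≠ −2/5, solving y(−5x + 3) = 2x + 1 for x gives a well-defined x ≠ 3/5. So σ is surjective.
Solving σ(x) = −1: cross-multiplying gives 2x + 1 = −1(−5x + 3), which rearranges to −3x = −4, so x = 4/3.

4/3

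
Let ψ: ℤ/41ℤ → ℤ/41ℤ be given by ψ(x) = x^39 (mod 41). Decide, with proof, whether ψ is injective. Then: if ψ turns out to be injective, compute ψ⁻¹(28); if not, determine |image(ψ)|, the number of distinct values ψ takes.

22

Since 41 is prime, the nonzero elements of ℤ/41ℤ form a cyclic group of order 40.
As gcd(39, 40) = 1, raising to the 39th power is a bijection on this group: if s^39 ≡ t^39 then (st^{−1})^39 = 1, and the only element of order dividing gcd(39, 40) = 1 is 1, so s = t.
With ψ(0) = 0 this makes ψ injective on all of ℤ/41ℤ, hence bijective (finite equal-size domain and codomain). In particular ψ is injective.
Since ψ is injective, we find the preimage of 28. The inverse of x ↦ x^39 on (ℤ/41ℤ)^× is x ↦ x^39, because 39·39 = 1521 = 38·40 + 1 ≡ 1 (mod 40) and x^{40} = 1 for x ≠ 0 (Fermat). So ψ⁻¹(28) = 28^39 mod 41.
Repeated squaring mod 41: 28^1 ≡ 28, 28^2 ≡ 28² = 784 ≡ 5, 28^4 ≡ 5² = 25, 28^8 ≡ 25² = 625 ≡ 10, 28^16 ≡ 10² = 100 ≡ 18, 28^32 ≡ 18² = 324 ≡ 37. Since 39 = 32 + 4 + 2 + 1, 28^39 ≡ 37·25·5·28: 37·25 = 925 ≡ 23, then 23·5 = 115 ≡ 33, then 33·28 = 924 ≡ 22. So 28^39 ≡ 22 (mod 41).
Hence ψ⁻¹(28) = 22.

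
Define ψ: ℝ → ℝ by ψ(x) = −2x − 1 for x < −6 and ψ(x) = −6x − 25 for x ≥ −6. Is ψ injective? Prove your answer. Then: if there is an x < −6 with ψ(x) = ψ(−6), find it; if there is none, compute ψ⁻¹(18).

Both pieces are strictly decreasing (slopes −2 and −6), so each is injective on its own interval.
The left piece maps (−∞, −6) onto (11, ∞); the right piece maps [−6, ∞) onto (−∞, 11].
These images are disjoint, so no value is attained by both pieces. So ψ is injective.
Because the two images are disjoint, no x < −6 has ψ(x) = ψ(−6), so we compute ψ⁻¹(18): 18 lies in (11, ∞), so solve −2x − 1 = 18: x = (18 + 1)/(−2) = −19/2.

-19/2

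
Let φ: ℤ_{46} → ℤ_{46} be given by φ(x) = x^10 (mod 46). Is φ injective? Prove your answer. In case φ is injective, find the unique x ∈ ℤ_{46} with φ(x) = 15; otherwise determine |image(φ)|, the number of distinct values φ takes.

24

φ(22): Repeated squaring mod 46: 22^1 ≡ 22, 22^2 ≡ 22² = 484 ≡ 24, 22^4 ≡ 24² = 576 ≡ 24, 22^8 ≡ 24² = 576 ≡ 24. Since 10 = 8 + 2, 22^10 ≡ 24·24: 24·24 = 576 ≡ 24. So 22^10 ≡ 24 (mod 46).
φ(24): Repeated squaring mod 46: 24^1 ≡ 24, 24^2 ≡ 24² = 576 ≡ 24, 24^4 ≡ 24² = 576 ≡ 24, 24^8 ≡ 24² = 576 ≡ 24. Since 10 = 8 + 2, 24^10 ≡ 24·24: 24·24 = 576 ≡ 24. So 24^10 ≡ 24 (mod 46).
So φ(22) = φ(24) = 24 while 22 ≠ 24, thus φ is not injective.
Since φ is not injective, we determine |image(φ)|. Computing x^10 mod 46 for each x (by repeated squaring, reducing mod 46 at every step), the values φ(0), φ(1), …, φ(45) are: 0, 1, 12, 31, 6, 9, 4, 13, 26, 41, 16, 25, 2, 39, 18, 3, 36, 27, 32, 29, 8, 35, 24, 23, 24, 35, 8, 29, 32, 27, 36, 3, 18, 39, 2, 25, 16, 41, 26, 13, 4, 9, 6, 31, 12, 1.
The distinct values are {0, 1, 2, 3, 4, 6, 8, 9, 12, 13, 16, 18, 23, 24, 25, 26, 27, 29, 31, 32, 35, 36, 39, 41}; there are 24 of them.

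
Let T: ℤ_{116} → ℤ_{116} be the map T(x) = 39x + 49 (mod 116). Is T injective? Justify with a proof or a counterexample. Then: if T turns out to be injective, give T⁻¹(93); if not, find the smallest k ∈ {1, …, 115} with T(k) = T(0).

16

Suppose T(s) = T(t) in ℤ_{116}. Then 39s + 49 ≡ 39t + 49 (mod 116), therefore 39(s − t) ≡ 0 (mod 116).
Since gcd(39, 116) = 1, 39 is invertible modulo 116, therefore s − t ≡ 0 (mod 116), i.e. s = t.
Hence T is injective.
We now compute 39⁻¹ mod 116 explicitly. Euclid's algorithm: 116 = 2·39 + 38, 39 = 1·38 + 1; back-substituting gives 1 = 3·39 − 1·116, so 39⁻¹ ≡ 3 (mod 116).
Since T is injective, we compute T⁻¹(93): solve 39x + 49 ≡ 93 (mod 116), i.e. 39x ≡ 44 (mod 116).
Multiplying by 39⁻¹ = 3 gives x ≡ 3·44 = 132 = 1·116 + 16 ≡ 16 (mod 116).
Check: T(16) = 39·16 + 49 = 673 = 5·116 + 93 ≡ 93 (mod 116).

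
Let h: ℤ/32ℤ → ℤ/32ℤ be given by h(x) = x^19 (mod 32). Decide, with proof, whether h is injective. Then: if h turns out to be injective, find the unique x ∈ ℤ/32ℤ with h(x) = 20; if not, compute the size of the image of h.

17

h(0) = 0^19 = 0.
h(2): Repeated squaring mod 32: 2^1 ≡ 2, 2^2 ≡ 2² = 4, 2^4 ≡ 4² = 16, 2^8 ≡ 16² = 256 ≡ 0, 2^16 ≡ 0² = 0. Since 19 = 16 + 2 + 1, 2^19 ≡ 0·4·2: 0·4 = 0, then 0·2 = 0. So 2^19 ≡ 0 (mod 32).
So h(0) = h(2) = 0 while 0 ≠ 2, thus h is not injective.
Since h is not injective, we determine |image(h)|. Computing x^19 mod 32 for each x (by repeated squaring, reducing mod 32 at every step), the values h(0), h(1), …, h(31) are: 0, 1, 0, 27, 0, 29, 0, 23, 0, 25, 0, 19, 0, 21, 0, 15, 0, 17, 0, 11, 0, 13, 0, 7, 0, 9, 0, 3, 0, 5, 0, 31.
The distinct values are {0, 1, 3, 5, 7, 9, 11, 13, 15, 17, 19, 21, 23, 25, 27, 29, 31}; there are 17 of them.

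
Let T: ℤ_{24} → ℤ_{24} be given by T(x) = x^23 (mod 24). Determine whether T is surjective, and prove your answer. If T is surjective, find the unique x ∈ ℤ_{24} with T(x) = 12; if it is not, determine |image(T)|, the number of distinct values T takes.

15

T(0) = 0^23 = 0.
T(6): Repeated squaring mod 24: 6^1 ≡ 6, 6^2 ≡ 6² = 36 ≡ 12, 6^4 ≡ 12² = 144 ≡ 0, 6^8 ≡ 0² = 0, 6^16 ≡ 0² = 0. Since 23 = 16 + 4 + 2 + 1, 6^23 ≡ 0·0·12·6: 0·0 = 0, then 0·12 = 0, then 0·6 = 0. So 6^23 ≡ 0 (mod 24).
So T(0) = T(6) = 0 while 0 ≠ 6, so T is not injective.
A non-injective map from the 24-element set ℤ_{24} to itself takes at most 23 distinct values, so it cannot be surjective. Therefore T is not surjective.
Since T is not surjective, we determine |image(T)|. Computing x^23 mod 24 for each x (by repeated squaring, reducing mod 24 at every step), the values T(0), T(1), …, T(23) are: 0, 1, 8, 3, 16, 5, 0, 7, 8, 9, 16, 11, 0, 13, 8, 15, 16, 17, 0, 19, 8, 21, 16, 23.
The distinct values are {0, 1, 3, 5, 7, 8, 9, 11, 13, 15, 16, 17, 19, 21, 23}; there are 15 of them.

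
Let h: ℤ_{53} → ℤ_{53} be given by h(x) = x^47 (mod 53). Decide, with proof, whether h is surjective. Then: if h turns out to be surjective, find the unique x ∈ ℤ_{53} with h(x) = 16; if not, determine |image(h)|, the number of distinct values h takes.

24

Since 53 is prime, the nonzero elements of ℤ_{53} form a cyclic group of order 52.
As gcd(47, 52) = 1, raising to the 47th power is a bijection on this group: if a^47 ≡ b^47 then (ab^{−1})^47 = 1, and the only element of order dividing gcd(47, 52) = 1 is 1, so a = b.
With h(0) = 0 this makes h injective on all of ℤ_{53}, hence bijective (finite equal-size domain and codomain). In particular h is surjective.
Since h is surjective, we find the preimage of 16. The inverse of x ↦ x^47 on (ℤ_{53})^× is x ↦ x^31, because 47·31 = 1457 = 28·52 + 1 ≡ 1 (mod 52) and x^{52} = 1 for x ≠ 0 (Fermat). So h⁻¹(16) = 16^31 mod 53.
Repeated squaring mod 53: 16^1 ≡ 16, 16^2 ≡ 16² = 256 ≡ 44, 16^4 ≡ 44² = 1936 ≡ 28, 16^8 ≡ 28² = 784 ≡ 42, 16^16 ≡ 42² = 1764 ≡ 15. Since 31 = 16 + 8 + 4 + 2 + 1, 16^31 ≡ 15·42·28·44·16: 15·42 = 630 ≡ 47, then 47·28 = 1316 ≡ 44, then 44·44 = 1936 ≡ 28, then 28·16 = 448 ≡ 24. So 16^31 ≡ 24 (mod 53).
Hence h⁻¹(16) = 24.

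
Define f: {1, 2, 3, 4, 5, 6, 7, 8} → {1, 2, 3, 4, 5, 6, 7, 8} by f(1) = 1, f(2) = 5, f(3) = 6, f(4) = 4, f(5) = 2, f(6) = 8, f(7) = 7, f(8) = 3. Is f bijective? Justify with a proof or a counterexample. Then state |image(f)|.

The values 1, 5, 6, 4, 2, 8, 7, 3 are a permutation of {1, 2, 3, 4, 5, 6, 7, 8}: each element appears exactly once.
So f is injective and surjective, hence bijective.
The image of f is {1, 2, 3, 4, 5, 6, 7, 8}, which has 8 elements.

8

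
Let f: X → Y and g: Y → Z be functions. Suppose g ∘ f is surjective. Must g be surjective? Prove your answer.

surjective

Let c ∈ Z. Since g ∘ f is surjective, some a ∈ X has g(f(a)) = c. Then b = f(a) ∈ Y satisfies g(b) = c. So g is surjective.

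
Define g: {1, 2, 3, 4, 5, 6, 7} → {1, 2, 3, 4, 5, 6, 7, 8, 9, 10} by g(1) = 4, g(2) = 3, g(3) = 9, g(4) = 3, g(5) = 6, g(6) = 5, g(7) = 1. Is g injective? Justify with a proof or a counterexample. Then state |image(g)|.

g(2) = 3 = g(4) with 2 ≠ 4, so g is not injective.
The image of g is {1, 3, 4, 5, 6, 9}, which has 6 elements.

6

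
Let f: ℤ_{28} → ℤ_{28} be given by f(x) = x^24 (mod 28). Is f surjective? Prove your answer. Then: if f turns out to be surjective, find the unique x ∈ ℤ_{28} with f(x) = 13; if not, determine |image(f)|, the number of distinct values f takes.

f(1) = 1^24 = 1.
f(3): Repeated squaring mod 28: 3^1 ≡ 3, 3^2 ≡ 3² = 9, 3^4 ≡ 9² = 81 ≡ 25, 3^8 ≡ 25² = 625 ≡ 9, 3^16 ≡ 9² = 81 ≡ 25. Since 24 = 16 + 8, 3^24 ≡ 25·9: 25·9 = 225 ≡ 1. So 3^24 ≡ 1 (mod 28).
So f(1) = f(3) = 1 while 1 ≠ 3, thus f is not injective.
A non-injective map from the 28-element set ℤ_{28} to itself takes at most 27 distinct values, so it cannot be surjective. Thus f is not surjective.
Since f is not surjective, we determine |image(f)|. Computing x^24 mod 28 for each x (by repeated squaring, reducing mod 28 at every step), the values f(0), f(1), …, f(27) are: 0, 1, 8, 1, 8, 1, 8, 21, 8, 1, 8, 1, 8, 1, 0, 1, 8, 1, 8, 1, 8, 21, 8, 1, 8, 1, 8, 1.
The distinct values are {0, 1, 8, 21}; there are 4 of them.

4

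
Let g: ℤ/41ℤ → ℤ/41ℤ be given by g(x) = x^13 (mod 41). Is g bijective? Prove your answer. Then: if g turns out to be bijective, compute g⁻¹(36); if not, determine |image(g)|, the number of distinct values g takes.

20

Since 41 is prime, the nonzero elements of ℤ/41ℤ form a cyclic group of order 40.
As gcd(13, 40) = 1, raising to the 13th power is a bijection on this group: if x_1^13 ≡ x_2^13 then (x_1x_2^{−1})^13 = 1, and the only element of order dividing gcd(13, 40) = 1 is 1, so x_1 = x_2.
With g(0) = 0 this makes g injective on all of ℤ/41ℤ, hence bijective (finite equal-size domain and codomain). In particular g is bijective.
Since g is bijective, we find the preimage of 36. The inverse of x ↦ x^13 on (ℤ/41ℤ)^× is x ↦ x^37, because 13·37 = 481 = 12·40 + 1 ≡ 1 (mod 40) and x^{40} = 1 for x ≠ 0 (Fermat). So g⁻¹(36) = 36^37 mod 41.
Repeated squaring mod 41: 36^1 ≡ 36, 36^2 ≡ 36² = 1296 ≡ 25, 36^4 ≡ 25² = 625 ≡ 10, 36^8 ≡ 10² = 100 ≡ 18, 36^16 ≡ 18² = 324 ≡ 37, 36^32 ≡ 37² = 1369 ≡ 16. Since 37 = 32 + 4 + 1, 36^37 ≡ 16·10·36: 16·10 = 160 ≡ 37, then 37·36 = 1332 ≡ 20. So 36^37 ≡ 20 (mod 41).
Hence g⁻¹(36) = 20.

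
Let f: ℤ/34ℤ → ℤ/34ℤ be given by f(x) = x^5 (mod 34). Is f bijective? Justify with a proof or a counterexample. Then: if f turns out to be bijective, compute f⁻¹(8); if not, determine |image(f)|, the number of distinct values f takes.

26

Computing x^5 mod 34 for each x (by repeated squaring, reducing mod 34 at every step), the values f(0), f(1), …, f(33) are: 0, 1, 32, 5, 4, 31, 24, 11, 26, 25, 6, 27, 20, 13, 12, 19, 16, 17, 18, 15, 22, 21, 14, 7, 28, 9, 8, 23, 10, 3, 30, 29, 2, 33.
Every element of ℤ/34ℤ appears exactly once in this list, so f is a bijection, and in particular bijective.
Since f is bijective, we read off the preimage of 8 from the same table: f(26) = 8, so f⁻¹(8) = 26.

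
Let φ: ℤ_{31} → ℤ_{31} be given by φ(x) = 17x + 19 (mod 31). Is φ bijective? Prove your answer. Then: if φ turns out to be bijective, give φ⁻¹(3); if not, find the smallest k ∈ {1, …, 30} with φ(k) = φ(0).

Suppose φ(u) = φ(v) in ℤ_{31}. Then 17u + 19 ≡ 17v + 19 (mod 31), thus 17(u − v) ≡ 0 (mod 31).
Since gcd(17, 31) = 1, 17 is invertible modulo 31, thus u − v ≡ 0 (mod 31), i.e. u = v.
We now compute 17⁻¹ mod 31 explicitly. Euclid's algorithm: 31 = 1·17 + 14, 17 = 1·14 + 3, 14 = 4·3 + 2, 3 = 1·2 + 1; back-substituting gives 1 = 11·17 − 6·31, so 17⁻¹ ≡ 11 (mod 31).
For any y ∈ ℤ_{31}, x = 11(y − 19) mod 31 satisfies φ(x) = 17·11(y − 19) + 19 ≡ y (since 17·11 ≡ 1 mod 31). So every y has a preimage.
Hence φ is bijective.
Since φ is bijective, we find φ⁻¹(3): we need 17x ≡ 3 − 19 ≡ 15 (mod 31). Using 17⁻¹ = 11: x ≡ 11·15 = 165 = 5·31 + 10, so x = 10.
Check: φ(10) = 17·10 + 19 = 189 = 6·31 + 3 ≡ 3 (mod 31).

10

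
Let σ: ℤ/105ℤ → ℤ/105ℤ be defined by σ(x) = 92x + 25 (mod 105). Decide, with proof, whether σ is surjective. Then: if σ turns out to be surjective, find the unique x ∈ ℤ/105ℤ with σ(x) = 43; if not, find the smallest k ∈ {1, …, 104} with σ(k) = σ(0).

39

Recall that σ is surjective if every y in the codomain equals σ(x) for some x in the domain.
Since gcd(92, 105) = 1, 92 is invertible modulo 105. Euclid's algorithm: 105 = 1·92 + 13, 92 = 7·13 + 1; back-substituting gives 1 = 8·92 − 7·105, so 92⁻¹ ≡ 8 (mod 105).
For any y ∈ ℤ/105ℤ, x = 8(y − 25) mod 105 satisfies σ(x) = 92·8(y − 25) + 25 ≡ y (since 92·8 ≡ 1 mod 105). So every y has a preimage.
Therefore σ is surjective.
Since σ is surjective, we compute σ⁻¹(43): solve 92x + 25 ≡ 43 (mod 105), i.e. 92x ≡ 18 (mod 105).
Multiplying by 92⁻¹ = 8 gives x ≡ 8·18 = 144 = 1·105 + 39 ≡ 39 (mod 105).
Check: σ(39) = 92·39 + 25 = 3613 = 34·105 + 43 ≡ 43 (mod 105).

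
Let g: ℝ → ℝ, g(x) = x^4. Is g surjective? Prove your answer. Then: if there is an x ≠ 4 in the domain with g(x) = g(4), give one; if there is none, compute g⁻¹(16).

-4

Since 4 is even, x^4 ≥ 0 for all x ∈ ℝ, so −1 ∈ ℝ has no preimage. So g is not surjective.
For the follow-up, such an x exists: taking x = −4 ∈ ℝ gives g(−4) = 256 = g(4) with −4 ≠ 4.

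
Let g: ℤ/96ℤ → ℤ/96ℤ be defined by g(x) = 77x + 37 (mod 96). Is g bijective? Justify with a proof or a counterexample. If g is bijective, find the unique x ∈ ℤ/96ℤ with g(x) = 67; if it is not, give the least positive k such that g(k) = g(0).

54

Recall that g is injective when g(u) = g(v) forces u = v.
Suppose g(u) = g(v) in ℤ/96ℤ. Then 77u + 37 ≡ 77v + 37 (mod 96), so 77(u − v) ≡ 0 (mod 96).
Since gcd(77, 96) = 1, 77 is invertible modulo 96, therefore u − v ≡ 0 (mod 96), i.e. u = v.
We now compute 77⁻¹ mod 96 explicitly. Euclid's algorithm: 96 = 1·77 + 19, 77 = 4·19 + 1; back-substituting gives 1 = 5·77 − 4·96, so 77⁻¹ ≡ 5 (mod 96).
Then y ↦ 5(y − 37) is a two-sided inverse to g, so every y ∈ ℤ/96ℤ has a preimage.
Thus g is bijective.
Since g is bijective, we compute g⁻¹(67): solve 77x + 37 ≡ 67 (mod 96), i.e. 77x ≡ 30 (mod 96).
Multiplying by 77⁻¹ = 5 gives x ≡ 5·30 = 150 = 1·96 + 54 ≡ 54 (mod 96).
Check: g(54) = 77·54 + 37 = 4195 = 43·96 + 67 ≡ 67 (mod 96).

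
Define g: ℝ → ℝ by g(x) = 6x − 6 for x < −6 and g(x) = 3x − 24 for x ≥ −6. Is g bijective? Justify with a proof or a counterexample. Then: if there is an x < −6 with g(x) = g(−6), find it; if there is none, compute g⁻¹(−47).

-41/6

Both pieces are strictly increasing (slopes 6 and 3), so each is injective on its own interval.
The left piece maps (−∞, −6) onto (−∞, −42); the right piece maps [−6, ∞) onto [−42, ∞).
Since −42 = −42, the images partition ℝ: g is injective and surjective, hence bijective.
Because the two images are disjoint, no x < −6 has g(x) = g(−6), so we compute g⁻¹(−47): −47 lies in (−∞, −42), so solve 6x − 6 = −47: x = (−47 + 6)/6 = −41/6.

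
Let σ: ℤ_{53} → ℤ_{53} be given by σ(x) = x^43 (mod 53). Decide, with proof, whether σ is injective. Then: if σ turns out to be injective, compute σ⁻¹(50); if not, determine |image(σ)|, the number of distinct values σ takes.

Since 53 is prime, the nonzero elements of ℤ_{53} form a cyclic group of order 52.
As gcd(43, 52) = 1, raising to the 43rd power is a bijection on this group: if s^43 ≡ t^43 then (st^{−1})^43 = 1, and the only element of order dividing gcd(43, 52) = 1 is 1, so s = t.
With σ(0) = 0 this makes σ injective on all of ℤ_{53}, hence bijective (finite equal-size domain and codomain). In particular σ is injective.
Since σ is injective, we find the preimage of 50. The inverse of x ↦ x^43 on (ℤ_{53})^× is x ↦ x^23, because 43·23 = 989 = 19·52 + 1 ≡ 1 (mod 52) and x^{52} = 1 for x ≠ 0 (Fermat). So σ⁻¹(50) = 50^23 mod 53.
Repeated squaring mod 53: 50^1 ≡ 50, 50^2 ≡ 50² = 2500 ≡ 9, 50^4 ≡ 9² = 81 ≡ 28, 50^8 ≡ 28² = 784 ≡ 42, 50^16 ≡ 42² = 1764 ≡ 15. Since 23 = 16 + 4 + 2 + 1, 50^23 ≡ 15·28·9·50: 15·28 = 420 ≡ 49, then 49·9 = 441 ≡ 17, then 17·50 = 850 ≡ 2. So 50^23 ≡ 2 (mod 53).
Hence σ⁻¹(50) = 2.

2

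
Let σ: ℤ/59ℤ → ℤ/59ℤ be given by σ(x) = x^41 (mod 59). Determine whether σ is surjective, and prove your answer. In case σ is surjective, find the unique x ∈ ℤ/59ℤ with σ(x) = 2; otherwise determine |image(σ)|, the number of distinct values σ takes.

Since 59 is prime, the nonzero elements of ℤ/59ℤ form a cyclic group of order 58.
As gcd(41, 58) = 1, raising to the 41st power is a bijection on this group: if x_1^41 ≡ x_2^41 then (x_1x_2^{−1})^41 = 1, and the only element of order dividing gcd(41, 58) = 1 is 1, so x_1 = x_2.
With σ(0) = 0 this makes σ injective on all of ℤ/59ℤ, hence bijective (finite equal-size domain and codomain). In particular σ is surjective.
Since σ is surjective, we find the preimage of 2. The inverse of x ↦ x^41 on (ℤ/59ℤ)^× is x ↦ x^17, because 41·17 = 697 = 12·58 + 1 ≡ 1 (mod 58) and x^{58} = 1 for x ≠ 0 (Fermat). So σ⁻¹(2) = 2^17 mod 59.
Repeated squaring mod 59: 2^1 ≡ 2, 2^2 ≡ 2² = 4, 2^4 ≡ 4² = 16, 2^8 ≡ 16² = 256 ≡ 20, 2^16 ≡ 20² = 400 ≡ 46. Since 17 = 16 + 1, 2^17 ≡ 46·2: 46·2 = 92 ≡ 33. So 2^17 ≡ 33 (mod 59).
Hence σ⁻¹(2) = 33.

33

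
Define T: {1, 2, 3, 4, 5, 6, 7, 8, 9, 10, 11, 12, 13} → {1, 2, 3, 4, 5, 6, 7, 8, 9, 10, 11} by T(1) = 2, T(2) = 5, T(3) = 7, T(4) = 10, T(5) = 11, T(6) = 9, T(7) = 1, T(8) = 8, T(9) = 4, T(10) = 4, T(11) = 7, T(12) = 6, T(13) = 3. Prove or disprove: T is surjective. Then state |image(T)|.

Every element of the codomain has a preimage: 1 = T(7), 2 = T(1), 3 = T(13), 4 = T(9), 5 = T(2), 6 = T(12), 7 = T(3), 8 = T(8), 9 = T(6), 10 = T(4), 11 = T(5).
Thus T is surjective.
The image of T is {1, 2, 3, 4, 5, 6, 7, 8, 9, 10, 11}, which has 11 elements.

11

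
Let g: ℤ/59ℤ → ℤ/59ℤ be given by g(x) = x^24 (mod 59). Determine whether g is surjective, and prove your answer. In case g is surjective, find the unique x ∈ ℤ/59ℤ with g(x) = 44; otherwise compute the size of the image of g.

g(29): Repeated squaring mod 59: 29^1 ≡ 29, 29^2 ≡ 29² = 841 ≡ 15, 29^4 ≡ 15² = 225 ≡ 48, 29^8 ≡ 48² = 2304 ≡ 3, 29^16 ≡ 3² = 9. Since 24 = 16 + 8, 29^24 ≡ 9·3: 9·3 = 27. So 29^24 ≡ 27 (mod 59).
g(30): Repeated squaring mod 59: 30^1 ≡ 30, 30^2 ≡ 30² = 900 ≡ 15, 30^4 ≡ 15² = 225 ≡ 48, 30^8 ≡ 48² = 2304 ≡ 3, 30^16 ≡ 3² = 9. Since 24 = 16 + 8, 30^24 ≡ 9·3: 9·3 = 27. So 30^24 ≡ 27 (mod 59).
So g(29) = g(30) = 27 while 29 ≠ 30, thus g is not injective.
A non-injective map from the 59-element set ℤ/59ℤ to itself takes at most 58 distinct values, so it cannot be surjective. Thus g is not surjective.
Since g is not surjective, we determine |image(g)|. Computing x^24 mod 59 for each x (by repeated squaring, reducing mod 59 at every step), the values g(0), g(1), …, g(58) are: 0, 1, 35, 17, 45, 29, 5, 22, 41, 53, 12, 28, 57, 49, 3, 21, 19, 51, 26, 9, 7, 20, 36, 25, 48, 15, 4, 16, 46, 27, 27, 46, 16, 4, 15, 48, 25, 36, 20, 7, 9, 26, 51, 19, 21, 3, 49, 57, 28, 12, 53, 41, 22, 5, 29, 45, 17, 35, 1.
The distinct values are {0, 1, 3, 4, 5, 7, 9, 12, 15, 16, 17, 19, 20, 21, 22, 25, 26, 27, 28, 29, 35, 36, 41, 45, 46, 48, 49, 51, 53, 57}; there are 30 of them.

30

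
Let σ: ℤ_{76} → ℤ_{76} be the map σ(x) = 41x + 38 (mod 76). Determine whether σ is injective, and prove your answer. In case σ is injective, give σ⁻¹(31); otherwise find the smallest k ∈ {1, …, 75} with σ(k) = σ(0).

61

Recall: σ is injective when σ(s) = σ(t) forces s = t.
If σ(s) = σ(t), then 41s ≡ 41t (mod 76). Because gcd(41, 76) = 1, we may cancel 41 to get s ≡ t (mod 76).
Therefore σ is injective.
We now compute 41⁻¹ mod 76 explicitly. Euclid's algorithm: 76 = 1·41 + 35, 41 = 1·35 + 6, 35 = 5·6 + 5, 6 = 1·5 + 1; back-substituting gives 1 = 13·41 − 7·76, so 41⁻¹ ≡ 13 (mod 76).
Since σ is injective, we find σ⁻¹(31): we need 41x ≡ 31 − 38 ≡ 69 (mod 76). Using 41⁻¹ = 13: x ≡ 13·69 = 897 = 11·76 + 61, so x = 61.
Check: σ(61) = 41·61 + 38 = 2539 = 33·76 + 31 ≡ 31 (mod 76).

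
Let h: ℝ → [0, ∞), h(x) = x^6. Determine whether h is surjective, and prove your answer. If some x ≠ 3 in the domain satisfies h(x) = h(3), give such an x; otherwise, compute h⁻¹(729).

For any y ∈ [0, ∞), x = y^{1/6} ∈ ℝ satisfies x^6 = y, so h is surjective.
For the follow-up, such an x exists: taking x = −3 ∈ ℝ gives h(−3) = 729 = h(3) with −3 ≠ 3.

-3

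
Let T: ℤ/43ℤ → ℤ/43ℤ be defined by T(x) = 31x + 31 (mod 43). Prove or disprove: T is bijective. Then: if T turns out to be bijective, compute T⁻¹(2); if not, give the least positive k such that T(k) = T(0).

6

By definition, T is injective if T(s) = T(t) implies s = t.
If T(s) = T(t), then 31s ≡ 31t (mod 43). Because gcd(31, 43) = 1, we may cancel 31 to get s ≡ t (mod 43).
We now compute 31⁻¹ mod 43 explicitly. Euclid's algorithm: 43 = 1·31 + 12, 31 = 2·12 + 7, 12 = 1·7 + 5, 7 = 1·5 + 2, 5 = 2·2 + 1; back-substituting gives 1 = 25·31 − 18·43, so 31⁻¹ ≡ 25 (mod 43).
For any y ∈ ℤ/43ℤ, x = 25(y − 31) mod 43 satisfies T(x) = 31·25(y − 31) + 31 ≡ y (since 31·25 ≡ 1 mod 43). So every y has a preimage.
So T is bijective.
Since T is bijective, we compute T⁻¹(2): solve 31x + 31 ≡ 2 (mod 43), i.e. 31x ≡ 14 (mod 43).
Multiplying by 31⁻¹ = 25 gives x ≡ 25·14 = 350 = 8·43 + 6 ≡ 6 (mod 43).
Check: T(6) = 31·6 + 31 = 217 = 5·43 + 2 ≡ 2 (mod 43).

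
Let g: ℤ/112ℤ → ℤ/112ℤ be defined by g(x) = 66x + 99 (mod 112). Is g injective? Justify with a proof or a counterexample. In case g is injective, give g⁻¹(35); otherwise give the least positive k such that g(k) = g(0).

56

We have gcd(66, 112) = 2 > 1. Taking x_1 = 0 and x_2 = 56: g(0) = 99 and g(56) = 66·56 + 99 = 3795 ≡ 99 (mod 112).
So g(0) = g(56) while 0 ≠ 56, thus g is not injective.
Since g is not injective, we find the least positive k with g(k) = g(0): this means 66k ≡ 0 (mod 112), i.e. 112 ∣ 66k. Since gcd(66, 112) = 2, dividing through by 2 this holds exactly when 56 ∣ 33k, and as gcd(33, 56) = 1, exactly when 56 ∣ k.
The smallest positive such k is 56.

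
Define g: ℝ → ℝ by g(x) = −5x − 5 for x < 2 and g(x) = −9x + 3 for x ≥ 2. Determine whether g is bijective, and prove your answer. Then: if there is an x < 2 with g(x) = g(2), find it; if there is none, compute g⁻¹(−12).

Both pieces are strictly decreasing (slopes −5 and −9), so each is injective on its own interval.
The left piece maps (−∞, 2) onto (−15, ∞); the right piece maps [2, ∞) onto (−∞, −15].
Since −15 = −15, the images partition ℝ: g is injective and surjective, hence bijective.
Because the two images are disjoint, no x < 2 has g(x) = g(2), so we compute g⁻¹(−12): −12 lies in (−15, ∞), so solve −5x − 5 = −12: x = (−12 + 5)/(−5) = 7/5.

7/5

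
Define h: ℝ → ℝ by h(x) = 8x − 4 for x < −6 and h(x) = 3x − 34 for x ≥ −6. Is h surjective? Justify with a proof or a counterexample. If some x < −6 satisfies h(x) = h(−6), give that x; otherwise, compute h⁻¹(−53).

-49/8

Both pieces are strictly increasing (slopes 8 and 3), so each is injective on its own interval.
The left piece maps (−∞, −6) onto (−∞, −52); the right piece maps [−6, ∞) onto [−52, ∞).
These images together cover ℝ, so h is surjective.
Because the two images are disjoint, no x < −6 has h(x) = h(−6), so we compute h⁻¹(−53): −53 lies in (−∞, −52), so solve 8x − 4 = −53: x = (−53 + 4)/8 = −49/8.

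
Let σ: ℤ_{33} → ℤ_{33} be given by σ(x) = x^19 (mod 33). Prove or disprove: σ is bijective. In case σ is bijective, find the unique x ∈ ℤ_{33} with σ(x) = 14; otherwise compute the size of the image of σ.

26

Computing x^19 mod 33 for each x (by repeated squaring, reducing mod 33 at every step), the values σ(0), σ(1), …, σ(32) are: 0, 1, 17, 15, 25, 20, 24, 19, 29, 27, 10, 11, 12, 28, 26, 3, 31, 2, 30, 7, 5, 21, 22, 23, 6, 4, 14, 9, 13, 8, 18, 16, 32.
Every element of ℤ_{33} appears exactly once in this list, so σ is a bijection, and in particular bijective.
Since σ is bijective, we read off the preimage of 14 from the same table: σ(26) = 14, so σ⁻¹(14) = 26.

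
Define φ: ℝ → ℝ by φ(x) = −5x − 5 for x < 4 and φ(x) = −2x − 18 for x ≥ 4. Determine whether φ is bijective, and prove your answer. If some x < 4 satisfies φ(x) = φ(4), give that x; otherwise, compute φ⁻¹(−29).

Both pieces are strictly decreasing (slopes −5 and −2), so each is injective on its own interval.
The left piece maps (−∞, 4) onto (−25, ∞); the right piece maps [4, ∞) onto (−∞, −26].
The images leave a gap (−25 has no preimage), so φ is not surjective, hence not bijective.
Because the two images are disjoint, no x < 4 has φ(x) = φ(4), so we compute φ⁻¹(−29): −29 lies in (−∞, −26], so solve −2x − 18 = −29: x = (−29 + 18)/(−2) = 11/2.

11/2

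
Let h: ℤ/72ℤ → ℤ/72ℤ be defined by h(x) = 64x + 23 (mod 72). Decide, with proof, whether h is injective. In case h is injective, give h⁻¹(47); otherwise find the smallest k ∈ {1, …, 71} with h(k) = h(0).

9

We have gcd(64, 72) = 8 > 1. Taking x_1 = 0 and x_2 = 9: h(0) = 23 and h(9) = 64·9 + 23 = 599 ≡ 23 (mod 72).
So h(0) = h(9) while 0 ≠ 9, thus h is not injective.
Since h is not injective, we find the least positive k with h(k) = h(0): this means 64k ≡ 0 (mod 72), i.e. 72 ∣ 64k. Since gcd(64, 72) = 8, dividing through by 8 this holds exactly when 9 ∣ 8k, and as gcd(8, 9) = 1, exactly when 9 ∣ k.
The smallest positive such k is 9.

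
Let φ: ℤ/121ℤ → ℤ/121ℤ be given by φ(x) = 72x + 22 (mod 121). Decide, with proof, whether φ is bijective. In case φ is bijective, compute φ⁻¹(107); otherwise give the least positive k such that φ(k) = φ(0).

If φ(s) = φ(t), then 72s ≡ 72t (mod 121). Because gcd(72, 121) = 1, we may cancel 72 to get s ≡ t (mod 121).
We now compute 72⁻¹ mod 121 explicitly. Euclid's algorithm: 121 = 1·72 + 49, 72 = 1·49 + 23, 49 = 2·23 + 3, 23 = 7·3 + 2, 3 = 1·2 + 1; back-substituting gives 1 = 79·72 − 47·121, so 72⁻¹ ≡ 79 (mod 121).
For any y ∈ ℤ/121ℤ, x = 79(y − 22) mod 121 satisfies φ(x) = 72·79(y − 22) + 22 ≡ y (since 72·79 ≡ 1 mod 121). So every y has a preimage.
Hence φ is bijective.
Since φ is bijective, we compute φ⁻¹(107): solve 72x + 22 ≡ 107 (mod 121), i.e. 72x ≡ 85 (mod 121).
Multiplying by 72⁻¹ = 79 gives x ≡ 79·85 = 6715 = 55·121 + 60 ≡ 60 (mod 121).
Check: φ(60) = 72·60 + 22 = 4342 = 35·121 + 107 ≡ 107 (mod 121).

60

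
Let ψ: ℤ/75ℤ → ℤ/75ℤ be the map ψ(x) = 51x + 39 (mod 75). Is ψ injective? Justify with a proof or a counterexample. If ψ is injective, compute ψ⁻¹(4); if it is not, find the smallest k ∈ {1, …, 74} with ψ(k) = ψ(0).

By definition, ψ is injective if ψ(s) = ψ(t) implies s = t.
We have gcd(51, 75) = 3 > 1. Taking s = 0 and t = 25: ψ(0) = 39 and ψ(25) = 51·25 + 39 = 1314 ≡ 39 (mod 75).
So ψ(0) = ψ(25) while 0 ≠ 25, therefore ψ is not injective.
Since ψ is not injective, we find the least positive k with ψ(k) = ψ(0): this means 51k ≡ 0 (mod 75), i.e. 75 ∣ 51k. Since gcd(51, 75) = 3, dividing through by 3 this holds exactly when 25 ∣ 17k, and as gcd(17, 25) = 1, exactly when 25 ∣ k.
The smallest positive such k is 25.

25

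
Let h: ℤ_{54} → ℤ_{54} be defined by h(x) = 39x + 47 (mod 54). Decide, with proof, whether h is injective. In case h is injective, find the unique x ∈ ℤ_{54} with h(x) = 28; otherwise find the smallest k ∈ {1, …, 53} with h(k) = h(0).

We have gcd(39, 54) = 3 > 1. Taking u = 0 and v = 18: h(0) = 47 and h(18) = 39·18 + 47 = 749 ≡ 47 (mod 54).
So h(0) = h(18) while 0 ≠ 18, hence h is not injective.
Since h is not injective, we find the least positive k with h(k) = h(0): this means 39k ≡ 0 (mod 54), i.e. 54 ∣ 39k. Since gcd(39, 54) = 3, dividing through by 3 this holds exactly when 18 ∣ 13k, and as gcd(13, 18) = 1, exactly when 18 ∣ k.
The smallest positive such k is 18.

18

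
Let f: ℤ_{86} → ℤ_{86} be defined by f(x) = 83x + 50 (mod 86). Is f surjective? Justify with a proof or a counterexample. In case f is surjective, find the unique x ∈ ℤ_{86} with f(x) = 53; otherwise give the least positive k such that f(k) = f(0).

Since gcd(83, 86) = 1, 83 is invertible modulo 86. Euclid's algorithm: 86 = 1·83 + 3, 83 = 27·3 + 2, 3 = 1·2 + 1; back-substituting gives 1 = 57·83 − 55·86, so 83⁻¹ ≡ 57 (mod 86).
For any y ∈ ℤ_{86}, x = 57(y − 50) mod 86 satisfies f(x) = 83·57(y − 50) + 50 ≡ y (since 83·57 ≡ 1 mod 86). So every y has a preimage.
Thus f is surjective.
Since f is surjective, we compute f⁻¹(53): solve 83x + 50 ≡ 53 (mod 86), i.e. 83x ≡ 3 (mod 86).
Multiplying by 83⁻¹ = 57 gives x ≡ 57·3 = 171 = 1·86 + 85 ≡ 85 (mod 86).
Check: f(85) = 83·85 + 50 = 7105 = 82·86 + 53 ≡ 53 (mod 86).

85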